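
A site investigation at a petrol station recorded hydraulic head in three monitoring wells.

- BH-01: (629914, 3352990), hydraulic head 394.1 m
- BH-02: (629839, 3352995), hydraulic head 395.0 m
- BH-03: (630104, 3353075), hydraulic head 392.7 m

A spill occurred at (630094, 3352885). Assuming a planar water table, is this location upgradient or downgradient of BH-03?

downgradient

Three-point gradient (reference BH-01): Δ to BH-02 = (-75, 5, +0.9), Δ to BH-03 = (190, 85, -1.4).
∂h/∂x = -0.01140, ∂h/∂y = +0.009010 (det = -7325).
Head at (630094, 3352885) = 394.1 + (-0.01140)·(180) + (+0.009010)·(-105) = 391.10 m.
That is lower than the 392.7 m at BH-03, so the point is downgradient.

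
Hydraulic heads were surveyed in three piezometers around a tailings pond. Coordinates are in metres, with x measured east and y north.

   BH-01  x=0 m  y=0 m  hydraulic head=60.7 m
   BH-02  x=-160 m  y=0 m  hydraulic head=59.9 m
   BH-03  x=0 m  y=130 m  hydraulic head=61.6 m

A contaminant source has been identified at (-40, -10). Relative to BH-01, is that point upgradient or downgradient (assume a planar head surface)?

∂h/∂x = (59.9 − 60.7) / (-160 − 0) = +0.005000
∂h/∂y = (61.6 − 60.7) / (130 − 0) = +0.006923
Head at (-40, -10) = 60.7 + (+0.005000)·(-40) + (+0.006923)·(-10) = 60.43 m.
That is lower than the 60.7 m at BH-01, so the point is downgradient.

downgradient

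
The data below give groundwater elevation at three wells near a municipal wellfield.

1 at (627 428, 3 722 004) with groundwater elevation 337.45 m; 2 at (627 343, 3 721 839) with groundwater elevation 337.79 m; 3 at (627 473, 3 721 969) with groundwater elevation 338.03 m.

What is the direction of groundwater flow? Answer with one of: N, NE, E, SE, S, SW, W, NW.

With h = a·x + b·y + c and 1 as origin, the differences give:
  (-85)·a + (-165)·b = +0.34
  45·a + (-35)·b = +0.58
Eliminate b (×(-35) and ×(-165), subtract): 10400·a = 83.800 → a = ∂h/∂x = +0.008058
Back-substitute: b = ∂h/∂y = -0.006212.
Flow = −∇h = (-0.008058 east, +0.006212 north), which points northwest.

NW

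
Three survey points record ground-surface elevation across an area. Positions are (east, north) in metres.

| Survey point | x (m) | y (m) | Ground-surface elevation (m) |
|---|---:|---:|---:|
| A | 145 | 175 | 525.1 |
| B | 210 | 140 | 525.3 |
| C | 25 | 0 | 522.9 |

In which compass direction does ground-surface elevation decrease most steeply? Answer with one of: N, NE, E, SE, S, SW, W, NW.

SW

Differences from A: to B (Δx, Δy, Δh) = (65, -35, +0.2); to C = (-120, -175, -2.2).
Determinant of the coordinate differences = 65·(-175) − (-120)·(-35) = -15575.
∂z/∂x = [(+0.2)·(-175) − (-2.2)·(-35)] / -15575 = +0.007191
∂z/∂y = [65·(-2.2) − (-120)·(+0.2)] / -15575 = +0.007640
Steepest decrease is along −∇f = (-0.007191 E, -0.007640 N) → southwest.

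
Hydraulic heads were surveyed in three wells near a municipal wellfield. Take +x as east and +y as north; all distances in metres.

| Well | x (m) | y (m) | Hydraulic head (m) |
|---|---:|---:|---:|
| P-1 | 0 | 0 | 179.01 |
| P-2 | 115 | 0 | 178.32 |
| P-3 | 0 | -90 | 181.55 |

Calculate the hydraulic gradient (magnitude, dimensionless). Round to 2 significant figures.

0.029

∂h/∂x = (178.32 − 179.01) / (115 − 0) = -0.006000
∂h/∂y = (181.55 − 179.01) / (-90 − 0) = -0.02822
|∇h| = √(-0.006000² + -0.02822²) = 0.02885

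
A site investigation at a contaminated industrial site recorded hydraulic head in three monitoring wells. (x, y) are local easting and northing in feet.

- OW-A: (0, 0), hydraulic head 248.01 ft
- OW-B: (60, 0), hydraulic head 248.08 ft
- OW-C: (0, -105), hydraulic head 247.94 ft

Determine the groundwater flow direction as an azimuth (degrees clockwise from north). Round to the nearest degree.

∂h/∂x = (248.08 − 248.01) / (60 − 0) = +0.001167
∂h/∂y = (247.94 − 248.01) / (-105 − 0) = +0.0006667
Flow direction (−∇h) has components (-0.001167 E, -0.0006667 N).
Azimuth = atan2(E, N) = atan2(-0.001167, -0.0006667) = 240.3° ≈ 240°.

240°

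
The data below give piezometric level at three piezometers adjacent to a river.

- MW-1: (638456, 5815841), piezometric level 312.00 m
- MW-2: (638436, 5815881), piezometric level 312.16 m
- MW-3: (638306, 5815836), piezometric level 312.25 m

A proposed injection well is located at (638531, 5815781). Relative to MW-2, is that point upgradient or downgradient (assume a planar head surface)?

downgradient

Three-point gradient (reference MW-1): Δ to MW-2 = (-20, 40, +0.16), Δ to MW-3 = (-150, -5, +0.25).
∂h/∂x = -0.001770, ∂h/∂y = +0.003115 (det = 6100).
Head at (638531, 5815781) = 312.00 + (-0.001770)·(75) + (+0.003115)·(-60) = 311.68 m.
That is lower than the 312.16 m at MW-2, so the point is downgradient.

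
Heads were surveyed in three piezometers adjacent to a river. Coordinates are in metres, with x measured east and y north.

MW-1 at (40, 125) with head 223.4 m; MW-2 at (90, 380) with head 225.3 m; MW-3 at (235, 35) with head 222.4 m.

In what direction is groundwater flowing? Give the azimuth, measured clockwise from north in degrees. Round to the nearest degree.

169°

Three-point gradient (reference MW-1): Δ to MW-2 = (50, 255, +1.9), Δ to MW-3 = (195, -90, -1.0).
∂h/∂x = -0.001549, ∂h/∂y = +0.007755 (det = -54225).
Flow direction (−∇h) has components (+0.001549 E, -0.007755 N).
Azimuth = atan2(E, N) = atan2(+0.001549, -0.007755) = 168.7° ≈ 169°.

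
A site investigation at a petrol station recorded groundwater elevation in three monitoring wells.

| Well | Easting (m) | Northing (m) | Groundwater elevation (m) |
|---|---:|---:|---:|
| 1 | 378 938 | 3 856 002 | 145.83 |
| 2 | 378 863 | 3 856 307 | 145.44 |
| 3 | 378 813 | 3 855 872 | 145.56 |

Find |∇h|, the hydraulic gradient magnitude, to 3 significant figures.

Differences from 1: to 2 (Δx, Δy, Δh) = (-75, 305, -0.39); to 3 = (-125, -130, -0.27).
Solve a·Δx + b·Δy = Δh: det = (-75)·(-130) − (-125)·305 = 47875.
∂h/∂x = [(-0.39)·(-130) − (-0.27)·305] / 47875 = +0.002779
∂h/∂y = [(-75)·(-0.27) − (-125)·(-0.39)] / 47875 = -0.0005953
|∇h| = √(0.002779² + -0.0005953²) = 0.002842

0.00284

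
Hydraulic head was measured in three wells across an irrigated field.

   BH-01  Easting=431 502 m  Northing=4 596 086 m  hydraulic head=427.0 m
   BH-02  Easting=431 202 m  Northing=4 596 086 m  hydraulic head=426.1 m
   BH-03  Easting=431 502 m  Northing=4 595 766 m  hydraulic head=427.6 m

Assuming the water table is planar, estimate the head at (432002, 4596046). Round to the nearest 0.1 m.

∂h/∂x = (426.1 − 427.0) / (431202 − 431502) = +0.003000
∂h/∂y = (427.6 − 427.0) / (4595766 − 4596086) = -0.001875
h(432002, 4596046) = 427.0 + (+0.003000)·(500) + (-0.001875)·(-40) = 427.0 +1.500 +0.075 = 428.575 m.

428.6 m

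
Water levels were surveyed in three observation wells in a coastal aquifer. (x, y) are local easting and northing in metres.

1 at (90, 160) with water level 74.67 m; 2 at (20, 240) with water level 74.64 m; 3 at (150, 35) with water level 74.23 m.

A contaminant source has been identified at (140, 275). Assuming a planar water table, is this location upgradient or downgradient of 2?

upgradient

Differences from 1: to 2 (Δx, Δy, Δh) = (-70, 80, -0.03); to 3 = (60, -125, -0.44).
Solve a·Δx + b·Δy = Δh: det = (-70)·(-125) − 60·80 = 3950.
∂h/∂x = [(-0.03)·(-125) − (-0.44)·80] / 3950 = +0.009861
∂h/∂y = [(-70)·(-0.44) − 60·(-0.03)] / 3950 = +0.008253
Head at (140, 275) = 74.67 + (+0.009861)·(50) + (+0.008253)·(115) = 76.11 m.
That is higher than the 74.64 m at 2, so the point is upgradient.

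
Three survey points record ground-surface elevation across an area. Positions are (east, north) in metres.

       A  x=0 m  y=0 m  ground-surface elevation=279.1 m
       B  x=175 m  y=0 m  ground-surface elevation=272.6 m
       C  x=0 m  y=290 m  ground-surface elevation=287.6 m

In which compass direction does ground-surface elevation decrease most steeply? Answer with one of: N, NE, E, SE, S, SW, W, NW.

SE

∂z/∂x = (272.6 − 279.1) / (175 − 0) = -0.03714
∂z/∂y = (287.6 − 279.1) / (290 − 0) = +0.02931
Steepest decrease is along −∇f = (+0.03714 E, -0.02931 N) → southeast.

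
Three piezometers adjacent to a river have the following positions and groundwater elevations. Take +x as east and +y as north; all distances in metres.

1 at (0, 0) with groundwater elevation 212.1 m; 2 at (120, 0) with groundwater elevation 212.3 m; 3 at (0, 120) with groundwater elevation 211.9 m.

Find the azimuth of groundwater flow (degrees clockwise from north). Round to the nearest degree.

315°

∂h/∂x = (212.3 − 212.1) / (120 − 0) = +0.001667
∂h/∂y = (211.9 − 212.1) / (120 − 0) = -0.001667
Flow direction (−∇h) has components (-0.001667 E, +0.001667 N).
Azimuth = atan2(E, N) = atan2(-0.001667, +0.001667) = 315.0° ≈ 315°.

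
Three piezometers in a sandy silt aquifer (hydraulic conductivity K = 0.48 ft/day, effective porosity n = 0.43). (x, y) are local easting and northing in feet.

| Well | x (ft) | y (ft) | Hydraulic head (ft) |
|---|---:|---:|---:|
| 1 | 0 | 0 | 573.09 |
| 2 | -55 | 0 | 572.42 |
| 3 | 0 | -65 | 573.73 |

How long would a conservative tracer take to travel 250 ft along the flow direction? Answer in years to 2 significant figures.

39 years

∂h/∂x = (572.42 − 573.09) / (-55 − 0) = +0.01218
∂h/∂y = (573.73 − 573.09) / (-65 − 0) = -0.009846
|∇h| = √(0.01218² + -0.009846²) = 0.01566
Seepage velocity v = K·i/n = 0.48 × 0.01566 / 0.43 = 0.01748 ft/day.
t = 250 / 0.01748 = 1.43e+04 days = 39.2 years.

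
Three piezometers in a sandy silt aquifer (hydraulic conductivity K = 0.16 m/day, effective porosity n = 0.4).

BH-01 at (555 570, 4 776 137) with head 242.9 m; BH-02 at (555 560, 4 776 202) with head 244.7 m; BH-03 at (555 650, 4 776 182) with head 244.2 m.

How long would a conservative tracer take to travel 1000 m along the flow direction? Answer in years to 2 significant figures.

With h = a·x + b·y + c and BH-01 as origin, the differences give:
  (-10)·a + 65·b = +1.8
  80·a + 45·b = +1.3
Eliminate b (×45 and ×65, subtract): -5650·a = -3.50 → a = ∂h/∂x = +0.0006195
Back-substitute: b = ∂h/∂y = +0.02779.
|∇h| = √(0.0006195² + 0.02779²) = 0.0278
Seepage velocity v = K·i/n = 0.16 × 0.0278 / 0.4 = 0.01112 m/day.
t = 1000 / 0.01112 = 8.993e+04 days = 246 years.

250 years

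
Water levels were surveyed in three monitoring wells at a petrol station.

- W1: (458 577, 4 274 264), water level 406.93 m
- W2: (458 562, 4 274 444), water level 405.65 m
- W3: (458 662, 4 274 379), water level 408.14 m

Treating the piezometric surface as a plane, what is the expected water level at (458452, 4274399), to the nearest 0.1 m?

Three-point gradient (reference W1): Δ to W2 = (-15, 180, -1.28), Δ to W3 = (85, 115, +1.21).
∂h/∂x = +0.02144, ∂h/∂y = -0.005325 (det = -17025).
h(458452, 4274399) = 406.93 + (+0.02144)·(-125) + (-0.005325)·(135) = 406.93 -2.680 -0.719 = 403.531 m.

403.5 m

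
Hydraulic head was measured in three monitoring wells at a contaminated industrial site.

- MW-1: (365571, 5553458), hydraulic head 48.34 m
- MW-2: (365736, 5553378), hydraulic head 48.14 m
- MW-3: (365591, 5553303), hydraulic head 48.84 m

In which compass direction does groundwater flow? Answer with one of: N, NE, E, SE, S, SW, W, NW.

Three-point gradient (reference MW-1): Δ to MW-2 = (165, -80, -0.20), Δ to MW-3 = (20, -155, +0.50).
∂h/∂x = -0.002961, ∂h/∂y = -0.003608 (det = -23975).
Flow = −∇h = (+0.002961 east, +0.003608 north), which points northeast.

NE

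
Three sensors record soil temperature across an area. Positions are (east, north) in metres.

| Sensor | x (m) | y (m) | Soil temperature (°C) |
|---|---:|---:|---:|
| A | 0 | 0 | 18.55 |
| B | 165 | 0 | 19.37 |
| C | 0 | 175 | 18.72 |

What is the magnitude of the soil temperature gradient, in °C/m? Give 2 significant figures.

0.0051 °C/m

∂T/∂x = (19.37 − 18.55) / (165 − 0) = +0.004970
∂T/∂y = (18.72 − 18.55) / (175 − 0) = +0.0009714
|∇f| = √(0.004970² + 0.0009714²) = 0.005064 °C/m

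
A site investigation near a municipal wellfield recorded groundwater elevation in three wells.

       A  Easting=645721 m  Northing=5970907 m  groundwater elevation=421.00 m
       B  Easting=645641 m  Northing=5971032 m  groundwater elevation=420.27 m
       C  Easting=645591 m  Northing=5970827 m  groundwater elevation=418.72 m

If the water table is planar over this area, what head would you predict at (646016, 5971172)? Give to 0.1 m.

426.5 m

Differences from A: to B (Δx, Δy, Δh) = (-80, 125, -0.73); to C = (-130, -80, -2.28).
Determinant of the coordinate differences = (-80)·(-80) − (-130)·125 = 22650.
∂h/∂x = [(-0.73)·(-80) − (-2.28)·125] / 22650 = +0.01516
∂h/∂y = [(-80)·(-2.28) − (-130)·(-0.73)] / 22650 = +0.003863
h(646016, 5971172) = 421.00 + (+0.01516)·(295) + (+0.003863)·(265) = 421.00 +4.473 +1.024 = 426.496 m.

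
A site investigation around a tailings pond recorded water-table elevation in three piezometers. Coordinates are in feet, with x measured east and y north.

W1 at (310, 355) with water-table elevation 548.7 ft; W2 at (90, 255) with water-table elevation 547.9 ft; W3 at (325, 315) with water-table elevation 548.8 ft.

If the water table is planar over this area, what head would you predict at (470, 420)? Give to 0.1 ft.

With h = a·x + b·y + c and W1 as origin, the differences give:
  (-220)·a + (-100)·b = -0.8
  15·a + (-40)·b = +0.1
Eliminate b (×(-40) and ×(-100), subtract): 10300·a = 42.00 → a = ∂h/∂x = +0.004078
Back-substitute: b = ∂h/∂y = -0.0009709.
h(470, 420) = 548.7 + (+0.004078)·(160) + (-0.0009709)·(65) = 548.7 +0.652 -0.063 = 549.289 ft.

549.3 ft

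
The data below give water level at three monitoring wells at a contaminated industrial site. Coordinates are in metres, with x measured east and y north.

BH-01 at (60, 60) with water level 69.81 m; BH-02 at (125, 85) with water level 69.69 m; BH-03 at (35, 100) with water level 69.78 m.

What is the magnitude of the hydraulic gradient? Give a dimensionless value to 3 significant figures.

0.00198

With h = a·x + b·y + c and BH-01 as origin, the differences give:
  65·a + 25·b = -0.12
  (-25)·a + 40·b = -0.03
Eliminate b (×40 and ×25, subtract): 3225·a = -4.050 → a = ∂h/∂x = -0.001256
Back-substitute: b = ∂h/∂y = -0.001535.
|∇h| = √(-0.001256² + -0.001535²) = 0.001983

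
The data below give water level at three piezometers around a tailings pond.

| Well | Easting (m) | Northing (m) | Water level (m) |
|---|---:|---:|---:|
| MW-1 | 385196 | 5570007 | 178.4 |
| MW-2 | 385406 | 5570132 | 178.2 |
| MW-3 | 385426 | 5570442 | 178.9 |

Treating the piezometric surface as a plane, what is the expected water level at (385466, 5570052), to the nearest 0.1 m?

177.9 m

With h = a·x + b·y + c and MW-1 as origin, the differences give:
  210·a + 125·b = -0.2
  230·a + 435·b = +0.5
Eliminate b (×435 and ×125, subtract): 62600·a = -149.50 → a = ∂h/∂x = -0.002388
Back-substitute: b = ∂h/∂y = +0.002412.
h(385466, 5570052) = 178.4 + (-0.002388)·(270) + (+0.002412)·(45) = 178.4 -0.645 +0.109 = 177.864 m.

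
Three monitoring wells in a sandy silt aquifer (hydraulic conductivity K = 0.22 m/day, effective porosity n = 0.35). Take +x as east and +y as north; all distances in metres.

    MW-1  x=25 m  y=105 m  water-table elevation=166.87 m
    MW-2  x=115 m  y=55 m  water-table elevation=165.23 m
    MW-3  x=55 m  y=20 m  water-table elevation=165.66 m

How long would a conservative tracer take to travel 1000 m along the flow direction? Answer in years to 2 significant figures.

Taking MW-1 as reference: MW-2−MW-1 = (90, -50, -1.64); MW-3−MW-1 = (30, -85, -1.21).
Solve a·Δx + b·Δy = Δh: det = 90·(-85) − 30·(-50) = -6150.
∂h/∂x = [(-1.64)·(-85) − (-1.21)·(-50)] / -6150 = -0.01283
∂h/∂y = [90·(-1.21) − 30·(-1.64)] / -6150 = +0.009707
|∇h| = √(-0.01283² + 0.009707²) = 0.01609
Seepage velocity v = K·i/n = 0.22 × 0.01609 / 0.35 = 0.01011 m/day.
t = 1000 / 0.01011 = 9.891e+04 days = 271 years.

270 years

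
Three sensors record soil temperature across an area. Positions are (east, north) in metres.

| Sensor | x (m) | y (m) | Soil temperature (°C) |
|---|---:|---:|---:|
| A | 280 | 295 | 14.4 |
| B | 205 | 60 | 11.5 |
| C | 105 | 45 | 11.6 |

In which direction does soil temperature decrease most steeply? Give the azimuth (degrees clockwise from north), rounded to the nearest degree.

167°

With T = a·x + b·y + c and A as origin, the differences give:
  (-75)·a + (-235)·b = -2.9
  (-175)·a + (-250)·b = -2.8
Eliminate b (×(-250) and ×(-235), subtract): -22375·a = 67.00 → a = ∂T/∂x = -0.002994
Back-substitute: b = ∂T/∂y = +0.01330.
Steepest decrease is along −∇f: components (+0.002994 E, -0.01330 N).
Azimuth = atan2(+0.002994, -0.01330) = 167.3° ≈ 167°.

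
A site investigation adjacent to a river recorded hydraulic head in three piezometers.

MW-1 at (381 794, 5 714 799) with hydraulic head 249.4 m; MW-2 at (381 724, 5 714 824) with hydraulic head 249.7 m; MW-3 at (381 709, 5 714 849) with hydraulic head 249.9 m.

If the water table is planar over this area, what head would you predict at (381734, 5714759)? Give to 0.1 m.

Taking MW-1 as reference: MW-2−MW-1 = (-70, 25, +0.3); MW-3−MW-1 = (-85, 50, +0.5).
Solve a·Δx + b·Δy = Δh: det = (-70)·50 − (-85)·25 = -1375.
∂h/∂x = [(+0.3)·50 − (+0.5)·25] / -1375 = -0.001818
∂h/∂y = [(-70)·(+0.5) − (-85)·(+0.3)] / -1375 = +0.006909
h(381734, 5714759) = 249.4 + (-0.001818)·(-60) + (+0.006909)·(-40) = 249.4 +0.109 -0.276 = 249.233 m.

249.2 m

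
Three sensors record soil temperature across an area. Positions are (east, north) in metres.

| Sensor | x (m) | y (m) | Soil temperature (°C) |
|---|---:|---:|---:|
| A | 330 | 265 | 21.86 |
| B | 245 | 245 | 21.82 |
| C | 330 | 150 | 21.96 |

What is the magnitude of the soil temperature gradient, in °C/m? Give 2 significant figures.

Taking A as reference: B−A = (-85, -20, -0.04); C−A = (0, -115, +0.10).
Solve a·Δx + b·Δy = ΔT: det = (-85)·(-115) − 0·(-20) = 9775.
∂T/∂x = [(-0.04)·(-115) − (+0.10)·(-20)] / 9775 = +0.0006752
∂T/∂y = [(-85)·(+0.10) − 0·(-0.04)] / 9775 = -0.0008696
|∇f| = √(0.0006752² + -0.0008696²) = 0.001101 °C/m

0.0011 °C/m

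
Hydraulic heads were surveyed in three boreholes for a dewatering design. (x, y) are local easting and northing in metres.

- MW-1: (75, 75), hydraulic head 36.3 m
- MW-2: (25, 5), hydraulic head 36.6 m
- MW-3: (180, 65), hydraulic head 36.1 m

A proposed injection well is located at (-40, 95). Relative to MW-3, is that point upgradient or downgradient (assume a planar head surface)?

upgradient

Taking MW-1 as reference: MW-2−MW-1 = (-50, -70, +0.3); MW-3−MW-1 = (105, -10, -0.2).
Solve a·Δx + b·Δy = Δh: det = (-50)·(-10) − 105·(-70) = 7850.
∂h/∂x = [(+0.3)·(-10) − (-0.2)·(-70)] / 7850 = -0.002166
∂h/∂y = [(-50)·(-0.2) − 105·(+0.3)] / 7850 = -0.002739
Head at (-40, 95) = 36.3 + (-0.002166)·(-115) + (-0.002739)·(20) = 36.49 m.
That is higher than the 36.1 m at MW-3, so the point is upgradient.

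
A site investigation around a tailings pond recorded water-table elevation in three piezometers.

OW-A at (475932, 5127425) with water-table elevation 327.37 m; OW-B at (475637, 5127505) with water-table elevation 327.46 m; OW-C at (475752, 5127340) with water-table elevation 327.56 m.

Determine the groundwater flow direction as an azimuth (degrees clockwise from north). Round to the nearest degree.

030°

Differences from OW-A: to OW-B (Δx, Δy, Δh) = (-295, 80, +0.09); to OW-C = (-180, -85, +0.19).
Solve a·Δx + b·Δy = Δh: det = (-295)·(-85) − (-180)·80 = 39475.
∂h/∂x = [(+0.09)·(-85) − (+0.19)·80] / 39475 = -0.0005788
∂h/∂y = [(-295)·(+0.19) − (-180)·(+0.09)] / 39475 = -0.001009
Flow direction (−∇h) has components (+0.0005788 E, +0.001009 N).
Azimuth = atan2(E, N) = atan2(+0.0005788, +0.001009) = 29.8° ≈ 030°.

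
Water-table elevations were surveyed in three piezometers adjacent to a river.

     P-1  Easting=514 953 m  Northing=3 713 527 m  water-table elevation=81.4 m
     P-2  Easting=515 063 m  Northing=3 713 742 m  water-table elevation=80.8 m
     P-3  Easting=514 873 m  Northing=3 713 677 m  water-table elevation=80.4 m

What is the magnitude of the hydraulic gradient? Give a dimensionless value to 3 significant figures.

0.00598

Taking P-1 as reference: P-2−P-1 = (110, 215, -0.6); P-3−P-1 = (-80, 150, -1.0).
Determinant of the coordinate differences = 110·150 − (-80)·215 = 33700.
∂h/∂x = [(-0.6)·150 − (-1.0)·215] / 33700 = +0.003709
∂h/∂y = [110·(-1.0) − (-80)·(-0.6)] / 33700 = -0.004688
|∇h| = √(0.003709² + -0.004688²) = 0.005978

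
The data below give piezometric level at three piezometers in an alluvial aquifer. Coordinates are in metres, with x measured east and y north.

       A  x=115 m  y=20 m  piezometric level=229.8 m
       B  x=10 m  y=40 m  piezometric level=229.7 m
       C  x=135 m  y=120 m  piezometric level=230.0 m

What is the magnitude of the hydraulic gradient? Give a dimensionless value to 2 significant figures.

0.0022

With h = a·x + b·y + c and A as origin, the differences give:
  (-105)·a + 20·b = -0.1
  20·a + 100·b = +0.2
Eliminate b (×100 and ×20, subtract): -10900·a = -14.00 → a = ∂h/∂x = +0.001284
Back-substitute: b = ∂h/∂y = +0.001743.
|∇h| = √(0.001284² + 0.001743²) = 0.002165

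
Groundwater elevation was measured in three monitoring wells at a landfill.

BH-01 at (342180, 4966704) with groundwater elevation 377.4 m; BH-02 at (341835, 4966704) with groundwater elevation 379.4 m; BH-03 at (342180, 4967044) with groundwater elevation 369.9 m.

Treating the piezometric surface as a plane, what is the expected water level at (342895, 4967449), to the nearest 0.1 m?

∂h/∂x = (379.4 − 377.4) / (341835 − 342180) = -0.005797
∂h/∂y = (369.9 − 377.4) / (4967044 − 4966704) = -0.02206
h(342895, 4967449) = 377.4 + (-0.005797)·(715) + (-0.02206)·(745) = 377.4 -4.145 -16.434 = 356.821 m.

356.8 m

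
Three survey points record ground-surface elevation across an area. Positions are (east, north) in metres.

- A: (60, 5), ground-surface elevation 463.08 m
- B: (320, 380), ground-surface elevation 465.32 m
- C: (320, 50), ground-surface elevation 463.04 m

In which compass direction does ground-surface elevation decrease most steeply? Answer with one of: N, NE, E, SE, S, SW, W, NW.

With z = a·x + b·y + c and A as origin, the differences give:
  260·a + 375·b = +2.24
  260·a + 45·b = -0.04
Eliminate b (×45 and ×375, subtract): -85800·a = 115.800 → a = ∂z/∂x = -0.001350
Back-substitute: b = ∂z/∂y = +0.006909.
Steepest decrease is along −∇f = (+0.001350 E, -0.006909 N) → south.

S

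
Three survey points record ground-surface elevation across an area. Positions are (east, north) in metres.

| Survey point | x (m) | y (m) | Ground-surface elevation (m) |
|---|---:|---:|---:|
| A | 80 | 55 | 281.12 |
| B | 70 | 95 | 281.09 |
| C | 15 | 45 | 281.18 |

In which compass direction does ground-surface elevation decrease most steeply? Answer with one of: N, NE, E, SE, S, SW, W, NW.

NE

With z = a·x + b·y + c and A as origin, the differences give:
  (-10)·a + 40·b = -0.03
  (-65)·a + (-10)·b = +0.06
Eliminate b (×(-10) and ×40, subtract): 2700·a = -2.100 → a = ∂z/∂x = -0.0007778
Back-substitute: b = ∂z/∂y = -0.0009444.
Steepest decrease is along −∇f = (+0.0007778 E, +0.0009444 N) → northeast.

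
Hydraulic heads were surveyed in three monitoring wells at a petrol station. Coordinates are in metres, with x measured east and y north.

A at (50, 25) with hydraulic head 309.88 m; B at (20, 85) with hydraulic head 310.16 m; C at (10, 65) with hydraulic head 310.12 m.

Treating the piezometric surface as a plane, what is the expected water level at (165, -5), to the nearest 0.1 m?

Differences from A: to B (Δx, Δy, Δh) = (-30, 60, +0.28); to C = (-40, 40, +0.24).
Solve a·Δx + b·Δy = Δh: det = (-30)·40 − (-40)·60 = 1200.
∂h/∂x = [(+0.28)·40 − (+0.24)·60] / 1200 = -0.002667
∂h/∂y = [(-30)·(+0.24) − (-40)·(+0.28)] / 1200 = +0.003333
h(165, -5) = 309.88 + (-0.002667)·(115) + (+0.003333)·(-30) = 309.88 -0.307 -0.100 = 309.473 m.

309.5 m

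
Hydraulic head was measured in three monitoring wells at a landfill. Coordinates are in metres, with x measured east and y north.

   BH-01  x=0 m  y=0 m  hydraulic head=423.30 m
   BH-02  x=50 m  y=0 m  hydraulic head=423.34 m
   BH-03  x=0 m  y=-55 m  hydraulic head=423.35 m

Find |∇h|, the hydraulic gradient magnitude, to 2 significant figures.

0.0012

∂h/∂x = (423.34 − 423.30) / (50 − 0) = +0.0008000
∂h/∂y = (423.35 − 423.30) / (-55 − 0) = -0.0009091
|∇h| = √(0.0008000² + -0.0009091²) = 0.001211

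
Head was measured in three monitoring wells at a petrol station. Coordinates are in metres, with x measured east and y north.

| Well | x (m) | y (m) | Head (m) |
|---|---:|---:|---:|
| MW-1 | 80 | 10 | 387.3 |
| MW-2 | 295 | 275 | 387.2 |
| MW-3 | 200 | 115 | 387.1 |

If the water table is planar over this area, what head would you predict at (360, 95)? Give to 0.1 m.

386.3 m

Differences from MW-1: to MW-2 (Δx, Δy, Δh) = (215, 265, -0.1); to MW-3 = (120, 105, -0.2).
Solve a·Δx + b·Δy = Δh: det = 215·105 − 120·265 = -9225.
∂h/∂x = [(-0.1)·105 − (-0.2)·265] / -9225 = -0.004607
∂h/∂y = [215·(-0.2) − 120·(-0.1)] / -9225 = +0.003360
h(360, 95) = 387.3 + (-0.004607)·(280) + (+0.003360)·(85) = 387.3 -1.290 +0.286 = 386.296 m.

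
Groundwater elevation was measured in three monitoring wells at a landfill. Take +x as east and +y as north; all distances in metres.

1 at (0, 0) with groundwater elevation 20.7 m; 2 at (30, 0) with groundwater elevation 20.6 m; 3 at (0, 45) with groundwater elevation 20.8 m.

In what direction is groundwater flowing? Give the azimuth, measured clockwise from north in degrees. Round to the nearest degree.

124°

∂h/∂x = (20.6 − 20.7) / (30 − 0) = -0.003333
∂h/∂y = (20.8 − 20.7) / (45 − 0) = +0.002222
Flow direction (−∇h) has components (+0.003333 E, -0.002222 N).
Azimuth = atan2(E, N) = atan2(+0.003333, -0.002222) = 123.7° ≈ 124°.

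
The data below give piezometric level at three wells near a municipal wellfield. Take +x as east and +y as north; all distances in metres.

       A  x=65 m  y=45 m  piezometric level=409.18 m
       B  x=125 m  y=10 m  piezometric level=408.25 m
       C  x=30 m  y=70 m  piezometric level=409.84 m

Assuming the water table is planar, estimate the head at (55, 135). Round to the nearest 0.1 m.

411.5 m

Taking A as reference: B−A = (60, -35, -0.93); C−A = (-35, 25, +0.66).
Solve a·Δx + b·Δy = Δh: det = 60·25 − (-35)·(-35) = 275.
∂h/∂x = [(-0.93)·25 − (+0.66)·(-35)] / 275 = -0.0005455
∂h/∂y = [60·(+0.66) − (-35)·(-0.93)] / 275 = +0.02564
h(55, 135) = 409.18 + (-0.0005455)·(-10) + (+0.02564)·(90) = 409.18 +0.005 +2.307 = 411.493 m.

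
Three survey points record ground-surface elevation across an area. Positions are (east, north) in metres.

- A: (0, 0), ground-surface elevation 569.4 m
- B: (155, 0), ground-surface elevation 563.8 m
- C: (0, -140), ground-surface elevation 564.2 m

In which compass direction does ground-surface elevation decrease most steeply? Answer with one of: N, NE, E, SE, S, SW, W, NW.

SE

∂z/∂x = (563.8 − 569.4) / (155 − 0) = -0.03613
∂z/∂y = (564.2 − 569.4) / (-140 − 0) = +0.03714
Steepest decrease is along −∇f = (+0.03613 E, -0.03714 N) → southeast.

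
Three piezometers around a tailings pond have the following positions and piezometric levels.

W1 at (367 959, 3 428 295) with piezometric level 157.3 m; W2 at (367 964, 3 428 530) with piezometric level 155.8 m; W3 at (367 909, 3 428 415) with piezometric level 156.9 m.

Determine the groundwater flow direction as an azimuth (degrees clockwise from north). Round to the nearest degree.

Three-point gradient (reference W1): Δ to W2 = (5, 235, -1.5), Δ to W3 = (-50, 120, -0.4).
∂h/∂x = -0.006964, ∂h/∂y = -0.006235 (det = 12350).
Flow direction (−∇h) has components (+0.006964 E, +0.006235 N).
Azimuth = atan2(E, N) = atan2(+0.006964, +0.006235) = 48.2° ≈ 048°.

048°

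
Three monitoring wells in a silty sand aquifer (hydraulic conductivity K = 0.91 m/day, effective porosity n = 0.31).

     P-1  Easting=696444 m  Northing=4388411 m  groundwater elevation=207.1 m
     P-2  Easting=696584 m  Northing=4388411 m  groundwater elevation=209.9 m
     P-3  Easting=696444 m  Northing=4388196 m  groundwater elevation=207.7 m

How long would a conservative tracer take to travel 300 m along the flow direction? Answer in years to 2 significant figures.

14 years

∂h/∂x = (209.9 − 207.1) / (696584 − 696444) = +0.02000
∂h/∂y = (207.7 − 207.1) / (4388196 − 4388411) = -0.002791
|∇h| = √(0.02000² + -0.002791²) = 0.02019
Seepage velocity v = K·i/n = 0.91 × 0.02019 / 0.31 = 0.05927 m/day.
t = 300 / 0.05927 = 5062 days = 13.9 years.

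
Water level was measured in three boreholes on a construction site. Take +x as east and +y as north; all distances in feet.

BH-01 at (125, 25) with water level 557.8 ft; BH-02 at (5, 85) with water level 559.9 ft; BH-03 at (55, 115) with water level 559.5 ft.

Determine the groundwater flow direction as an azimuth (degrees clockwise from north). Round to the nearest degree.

Taking BH-01 as reference: BH-02−BH-01 = (-120, 60, +2.1); BH-03−BH-01 = (-70, 90, +1.7).
Determinant of the coordinate differences = (-120)·90 − (-70)·60 = -6600.
∂h/∂x = [(+2.1)·90 − (+1.7)·60] / -6600 = -0.01318
∂h/∂y = [(-120)·(+1.7) − (-70)·(+2.1)] / -6600 = +0.008636
Flow direction (−∇h) has components (+0.01318 E, -0.008636 N).
Azimuth = atan2(E, N) = atan2(+0.01318, -0.008636) = 123.2° ≈ 123°.

123°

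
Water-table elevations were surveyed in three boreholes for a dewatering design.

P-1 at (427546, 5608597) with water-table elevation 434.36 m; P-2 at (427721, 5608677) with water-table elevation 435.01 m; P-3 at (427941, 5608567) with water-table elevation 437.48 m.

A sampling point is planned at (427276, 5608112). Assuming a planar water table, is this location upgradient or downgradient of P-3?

downgradient

Taking P-1 as reference: P-2−P-1 = (175, 80, +0.65); P-3−P-1 = (395, -30, +3.12).
Determinant of the coordinate differences = 175·(-30) − 395·80 = -36850.
∂h/∂x = [(+0.65)·(-30) − (+3.12)·80] / -36850 = +0.007303
∂h/∂y = [175·(+3.12) − 395·(+0.65)] / -36850 = -0.007849
Head at (427276, 5608112) = 434.36 + (+0.007303)·(-270) + (-0.007849)·(-485) = 436.20 m.
That is lower than the 437.48 m at P-3, so the point is downgradient.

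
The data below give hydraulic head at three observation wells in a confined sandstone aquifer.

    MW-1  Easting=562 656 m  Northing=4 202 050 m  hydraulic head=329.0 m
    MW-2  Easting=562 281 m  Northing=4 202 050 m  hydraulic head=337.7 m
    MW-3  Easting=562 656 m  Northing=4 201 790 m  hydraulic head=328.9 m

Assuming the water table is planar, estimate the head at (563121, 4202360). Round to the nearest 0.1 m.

∂h/∂x = (337.7 − 329.0) / (562281 − 562656) = -0.02320
∂h/∂y = (328.9 − 329.0) / (4201790 − 4202050) = +0.0003846
h(563121, 4202360) = 329.0 + (-0.02320)·(465) + (+0.0003846)·(310) = 329.0 -10.788 +0.119 = 318.331 m.

318.3 m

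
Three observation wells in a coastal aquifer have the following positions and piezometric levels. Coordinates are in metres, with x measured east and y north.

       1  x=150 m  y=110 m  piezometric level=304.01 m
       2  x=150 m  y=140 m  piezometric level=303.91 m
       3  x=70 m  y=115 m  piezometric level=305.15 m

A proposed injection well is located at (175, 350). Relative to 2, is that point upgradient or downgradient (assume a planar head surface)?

Taking 1 as reference: 2−1 = (0, 30, -0.10); 3−1 = (-80, 5, +1.14).
Determinant of the coordinate differences = 0·5 − (-80)·30 = 2400.
∂h/∂x = [(-0.10)·5 − (+1.14)·30] / 2400 = -0.01446
∂h/∂y = [0·(+1.14) − (-80)·(-0.10)] / 2400 = -0.003333
Head at (175, 350) = 304.01 + (-0.01446)·(25) + (-0.003333)·(240) = 302.85 m.
That is lower than the 303.91 m at 2, so the point is downgradient.

downgradient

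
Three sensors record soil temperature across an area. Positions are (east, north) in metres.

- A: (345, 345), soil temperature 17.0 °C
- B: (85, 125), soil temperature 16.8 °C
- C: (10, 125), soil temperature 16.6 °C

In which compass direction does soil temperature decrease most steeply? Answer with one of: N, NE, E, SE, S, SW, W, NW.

NW

Differences from A: to B (Δx, Δy, Δh) = (-260, -220, -0.2); to C = (-335, -220, -0.4).
Determinant of the coordinate differences = (-260)·(-220) − (-335)·(-220) = -16500.
∂T/∂x = [(-0.2)·(-220) − (-0.4)·(-220)] / -16500 = +0.002667
∂T/∂y = [(-260)·(-0.4) − (-335)·(-0.2)] / -16500 = -0.002242
Steepest decrease is along −∇f = (-0.002667 E, +0.002242 N) → northwest.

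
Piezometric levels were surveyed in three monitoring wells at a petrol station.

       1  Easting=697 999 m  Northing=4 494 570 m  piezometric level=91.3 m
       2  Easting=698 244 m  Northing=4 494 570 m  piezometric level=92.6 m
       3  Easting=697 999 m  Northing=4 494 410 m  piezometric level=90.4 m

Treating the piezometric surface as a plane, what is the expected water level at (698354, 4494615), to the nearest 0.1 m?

∂h/∂x = (92.6 − 91.3) / (698244 − 697999) = +0.005306
∂h/∂y = (90.4 − 91.3) / (4494410 − 4494570) = +0.005625
h(698354, 4494615) = 91.3 + (+0.005306)·(355) + (+0.005625)·(45) = 91.3 +1.884 +0.253 = 93.437 m.

93.4 m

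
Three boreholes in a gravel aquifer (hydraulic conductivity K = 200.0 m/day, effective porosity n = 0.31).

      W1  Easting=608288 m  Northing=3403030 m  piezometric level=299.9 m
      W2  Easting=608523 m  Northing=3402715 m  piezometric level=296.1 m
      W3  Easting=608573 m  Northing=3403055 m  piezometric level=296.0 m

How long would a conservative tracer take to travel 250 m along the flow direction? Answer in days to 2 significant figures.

28 days

With h = a·x + b·y + c and W1 as origin, the differences give:
  235·a + (-315)·b = -3.8
  285·a + 25·b = -3.9
Eliminate b (×25 and ×(-315), subtract): 95650·a = -1323.50 → a = ∂h/∂x = -0.01384
Back-substitute: b = ∂h/∂y = +0.001741.
|∇h| = √(-0.01384² + 0.001741²) = 0.01395
Seepage velocity v = K·i/n = 200.0 × 0.01395 / 0.31 = 9 m/day.
t = 250 / 9 = 27.78 days.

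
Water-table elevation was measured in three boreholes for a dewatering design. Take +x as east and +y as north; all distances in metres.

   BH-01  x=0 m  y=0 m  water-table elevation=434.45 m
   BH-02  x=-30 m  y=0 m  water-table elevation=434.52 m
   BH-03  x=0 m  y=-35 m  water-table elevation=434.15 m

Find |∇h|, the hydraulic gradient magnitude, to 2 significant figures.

∂h/∂x = (434.52 − 434.45) / (-30 − 0) = -0.002333
∂h/∂y = (434.15 − 434.45) / (-35 − 0) = +0.008571
|∇h| = √(-0.002333² + 0.008571²) = 0.008883

0.0089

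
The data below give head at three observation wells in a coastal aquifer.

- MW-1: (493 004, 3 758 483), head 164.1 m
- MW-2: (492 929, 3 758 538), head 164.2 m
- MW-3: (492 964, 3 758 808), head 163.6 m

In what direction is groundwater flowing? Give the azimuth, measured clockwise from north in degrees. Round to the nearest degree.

With h = a·x + b·y + c and MW-1 as origin, the differences give:
  (-75)·a + 55·b = +0.1
  (-40)·a + 325·b = -0.5
Eliminate b (×325 and ×55, subtract): -22175·a = 60.00 → a = ∂h/∂x = -0.002706
Back-substitute: b = ∂h/∂y = -0.001871.
Flow direction (−∇h) has components (+0.002706 E, +0.001871 N).
Azimuth = atan2(E, N) = atan2(+0.002706, +0.001871) = 55.3° ≈ 055°.

055°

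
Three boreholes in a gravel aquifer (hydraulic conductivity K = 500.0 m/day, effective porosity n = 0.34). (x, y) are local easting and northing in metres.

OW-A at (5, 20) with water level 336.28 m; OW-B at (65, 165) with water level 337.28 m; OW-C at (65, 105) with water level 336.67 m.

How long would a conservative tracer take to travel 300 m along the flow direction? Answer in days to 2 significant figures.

16 days

Taking OW-A as reference: OW-B−OW-A = (60, 145, +1.00); OW-C−OW-A = (60, 85, +0.39).
Determinant of the coordinate differences = 60·85 − 60·145 = -3600.
∂h/∂x = [(+1.00)·85 − (+0.39)·145] / -3600 = -0.007903
∂h/∂y = [60·(+0.39) − 60·(+1.00)] / -3600 = +0.01017
|∇h| = √(-0.007903² + 0.01017²) = 0.01288
Seepage velocity v = K·i/n = 500.0 × 0.01288 / 0.34 = 18.94 m/day.
t = 300 / 18.94 = 15.84 days.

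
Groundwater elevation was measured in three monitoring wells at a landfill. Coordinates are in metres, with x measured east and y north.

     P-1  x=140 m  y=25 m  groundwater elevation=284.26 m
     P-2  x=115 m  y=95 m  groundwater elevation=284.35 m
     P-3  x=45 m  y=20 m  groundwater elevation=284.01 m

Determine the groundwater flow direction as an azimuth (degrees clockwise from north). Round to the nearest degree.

Differences from P-1: to P-2 (Δx, Δy, Δh) = (-25, 70, +0.09); to P-3 = (-95, -5, -0.25).
Solve a·Δx + b·Δy = Δh: det = (-25)·(-5) − (-95)·70 = 6775.
∂h/∂x = [(+0.09)·(-5) − (-0.25)·70] / 6775 = +0.002517
∂h/∂y = [(-25)·(-0.25) − (-95)·(+0.09)] / 6775 = +0.002185
Flow direction (−∇h) has components (-0.002517 E, -0.002185 N).
Azimuth = atan2(E, N) = atan2(-0.002517, -0.002185) = 229.0° ≈ 229°.

229°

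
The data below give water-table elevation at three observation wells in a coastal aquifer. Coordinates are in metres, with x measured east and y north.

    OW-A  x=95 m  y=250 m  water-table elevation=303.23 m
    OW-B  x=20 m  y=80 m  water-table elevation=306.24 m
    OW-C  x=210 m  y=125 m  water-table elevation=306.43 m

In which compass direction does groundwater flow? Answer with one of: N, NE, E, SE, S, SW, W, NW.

N

Taking OW-A as reference: OW-B−OW-A = (-75, -170, +3.01); OW-C−OW-A = (115, -125, +3.20).
Solve a·Δx + b·Δy = Δh: det = (-75)·(-125) − 115·(-170) = 28925.
∂h/∂x = [(+3.01)·(-125) − (+3.20)·(-170)] / 28925 = +0.005799
∂h/∂y = [(-75)·(+3.20) − 115·(+3.01)] / 28925 = -0.02026
Flow = −∇h = (-0.005799 east, +0.02026 north), which points north.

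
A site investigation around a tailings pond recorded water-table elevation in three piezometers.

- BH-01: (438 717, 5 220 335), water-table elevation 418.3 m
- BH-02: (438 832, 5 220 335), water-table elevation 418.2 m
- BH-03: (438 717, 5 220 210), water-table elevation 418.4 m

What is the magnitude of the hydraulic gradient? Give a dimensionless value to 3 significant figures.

0.00118

∂h/∂x = (418.2 − 418.3) / (438832 − 438717) = -0.0008696
∂h/∂y = (418.4 − 418.3) / (5220210 − 5220335) = -0.0008000
|∇h| = √(-0.0008696² + -0.0008000²) = 0.001182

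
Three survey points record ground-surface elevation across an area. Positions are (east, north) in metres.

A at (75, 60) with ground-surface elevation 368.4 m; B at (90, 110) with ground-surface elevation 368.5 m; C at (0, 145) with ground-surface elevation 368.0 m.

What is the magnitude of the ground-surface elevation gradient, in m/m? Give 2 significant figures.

0.0057 m/m

With z = a·x + b·y + c and A as origin, the differences give:
  15·a + 50·b = +0.1
  (-75)·a + 85·b = -0.4
Eliminate b (×85 and ×50, subtract): 5025·a = 28.50 → a = ∂z/∂x = +0.005672
Back-substitute: b = ∂z/∂y = +0.0002985.
|∇f| = √(0.005672² + 0.0002985²) = 0.00568 m/m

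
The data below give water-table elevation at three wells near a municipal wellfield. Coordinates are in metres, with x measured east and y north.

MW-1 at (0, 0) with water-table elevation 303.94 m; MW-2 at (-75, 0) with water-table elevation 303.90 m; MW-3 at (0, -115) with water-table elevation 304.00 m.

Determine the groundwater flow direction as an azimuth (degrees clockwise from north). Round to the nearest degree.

314°

∂h/∂x = (303.90 − 303.94) / (-75 − 0) = +0.0005333
∂h/∂y = (304.00 − 303.94) / (-115 − 0) = -0.0005217
Flow direction (−∇h) has components (-0.0005333 E, +0.0005217 N).
Azimuth = atan2(E, N) = atan2(-0.0005333, +0.0005217) = 314.4° ≈ 314°.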